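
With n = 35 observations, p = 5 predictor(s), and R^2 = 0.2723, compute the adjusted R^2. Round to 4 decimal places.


Plug in: Adj R^2 = 1 - (1 - 0.2723) * 34/29.
= 1 - 0.7277 * 34/29
= 1 - 24.7418 / 29
= 1 - 0.8532 = 0.1468.

0.1468


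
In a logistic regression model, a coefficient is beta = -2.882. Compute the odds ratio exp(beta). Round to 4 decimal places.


exp(-2.882) = 0.0560.
So the odds ratio is 0.0560.

0.0560


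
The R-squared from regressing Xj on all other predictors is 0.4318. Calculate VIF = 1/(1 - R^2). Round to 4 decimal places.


Denominator: 1 - 0.4318 = 0.5682.
VIF = 1 / 0.5682 = 1.7599.

1.7599


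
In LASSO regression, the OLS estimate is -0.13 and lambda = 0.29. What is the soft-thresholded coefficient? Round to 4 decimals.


|beta_OLS| = 0.13.
lambda = 0.29.
Since |beta| <= lambda, the coefficient is set to 0.
Result = 0.0000.

0.0000


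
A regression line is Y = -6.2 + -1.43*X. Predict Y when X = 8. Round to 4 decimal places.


Plug X = 8 into Y = -6.2 + -1.43*X:
Y = -6.2 + -11.4400 = -17.6400.

-17.6400


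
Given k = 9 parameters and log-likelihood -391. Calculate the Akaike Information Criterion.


Compute:
2k = 2*9 = 18.
-2*loglik = -2*(-391) = 782.
AIC = 18 + 782 = 800.

800


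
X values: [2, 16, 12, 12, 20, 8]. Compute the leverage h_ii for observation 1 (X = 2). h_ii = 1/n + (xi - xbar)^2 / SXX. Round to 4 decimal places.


n = 6, xbar = 11.6667.
SXX = sum((xi - xbar)^2) = 195.3333.
h = 1/6 + (2 - 11.6667)^2 / 195.3333 = 0.6451.

0.6451


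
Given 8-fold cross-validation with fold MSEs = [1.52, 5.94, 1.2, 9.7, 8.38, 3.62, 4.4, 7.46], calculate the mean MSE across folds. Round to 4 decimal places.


Add all fold MSEs: 42.2200.
Divide by k = 8: 42.2200/8 = 5.2775.

5.2775


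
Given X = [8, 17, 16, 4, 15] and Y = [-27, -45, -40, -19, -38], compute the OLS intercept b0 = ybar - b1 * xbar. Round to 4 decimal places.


Compute b1 = -1.8385 from the OLS formula.
With xbar = 12.0000 and ybar = -33.8000, the intercept is:
b0 = -33.8000 - -1.8385 * 12.0000 = -11.7385.

-11.7385


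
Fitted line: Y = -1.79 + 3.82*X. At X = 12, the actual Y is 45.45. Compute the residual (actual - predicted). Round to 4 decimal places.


Fitted value at X = 12 is yhat = -1.79 + 3.82*12 = 44.0500.
Residual = 45.45 - 44.0500 = 1.4000.

1.4000


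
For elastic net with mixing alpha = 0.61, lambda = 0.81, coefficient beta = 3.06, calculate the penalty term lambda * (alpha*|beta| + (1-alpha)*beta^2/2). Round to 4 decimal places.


alpha * |beta| = 0.61 * 3.06 = 1.8666.
(1-alpha) * beta^2/2 = 0.39 * 9.3636/2 = 1.8259.
Total = 0.81 * (1.8666 + 1.8259) = 2.9909.

2.9909


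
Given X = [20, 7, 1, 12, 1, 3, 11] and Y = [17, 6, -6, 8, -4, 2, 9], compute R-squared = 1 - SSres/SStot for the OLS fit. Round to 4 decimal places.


Fit the OLS line: b0 = -4.0561, b1 = 1.0980.
SSres = 26.6132.
SStot = 379.7143.
R^2 = 1 - 26.6132/379.7143 = 0.9299.

0.9299


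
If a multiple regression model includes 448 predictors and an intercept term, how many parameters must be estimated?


Total coefficients = number of predictors + 1 (for the intercept).
= 448 + 1 = 449.

449


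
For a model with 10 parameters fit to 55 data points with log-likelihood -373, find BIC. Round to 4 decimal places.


Compute k*ln(n) = 10*ln(55) = 10*4.007333 = 40.073330.
Then -2*loglik = 746.
BIC = 40.073330 + 746 = 786.073330, which rounds to 786.0733.

786.0733


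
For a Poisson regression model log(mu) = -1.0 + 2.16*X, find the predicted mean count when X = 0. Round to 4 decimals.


Linear predictor: eta = -1.0 + (2.16)(0) = -1.0000.
Expected count: mu = exp(-1.0000) = 0.3679.

0.3679


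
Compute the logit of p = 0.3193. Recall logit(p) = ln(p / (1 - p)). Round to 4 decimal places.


The odds are p/(1-p) = 0.3193 / 0.6807 = 0.4691.
logit(p) = ln(0.4691) = -0.7570.

-0.7570


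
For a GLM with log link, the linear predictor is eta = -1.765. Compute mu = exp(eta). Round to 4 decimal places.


The inverse log link gives:
mu = exp(-1.765) = 0.1712.

0.1712


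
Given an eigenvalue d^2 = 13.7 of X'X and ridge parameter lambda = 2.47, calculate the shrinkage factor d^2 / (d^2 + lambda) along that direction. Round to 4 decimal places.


Denominator = d^2 + lambda = 13.7 + 2.47 = 16.1700.
Shrinkage = 13.7 / 16.1700 = 0.8472.

0.8472


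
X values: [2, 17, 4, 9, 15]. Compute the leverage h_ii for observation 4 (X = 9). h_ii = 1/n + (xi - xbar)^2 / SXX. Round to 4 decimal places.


Mean of X: xbar = 9.4000.
SXX = 173.2000.
For X = 9: h = 1/5 + (9 - 9.4000)^2/173.2000 = 0.2009.

0.2009


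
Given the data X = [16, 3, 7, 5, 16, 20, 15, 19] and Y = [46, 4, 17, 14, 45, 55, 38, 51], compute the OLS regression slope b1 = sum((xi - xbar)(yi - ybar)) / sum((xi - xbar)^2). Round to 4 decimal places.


First compute the means: xbar = 12.6250, ybar = 33.7500.
Then S_xx = sum((xi - xbar)^2) = 305.8750.
S_xy = sum((xi - xbar)(yi - ybar)) = 887.2500.
b1 = S_xy / S_xx = 887.2500 / 305.8750 = 2.9007.

2.9007


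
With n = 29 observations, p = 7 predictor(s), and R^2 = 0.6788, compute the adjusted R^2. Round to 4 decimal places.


Adjusted R^2 = 1 - (1 - R^2) * (n-1)/(n-p-1).
(1 - R^2) = 0.3212.
(n-1)/(n-p-1) = 28/21.
(1 - R^2) * (n-1) = 0.3212 * 28 = 8.9936.
Divide by (n-p-1): 8.9936 / 21 = 0.4283.
Adj R^2 = 1 - 0.4283 = 0.5717.

0.5717


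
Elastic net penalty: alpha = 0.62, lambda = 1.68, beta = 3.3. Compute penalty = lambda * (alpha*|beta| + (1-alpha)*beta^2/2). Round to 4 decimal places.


L1 component = 0.62 * |3.3| = 2.0460.
L2 component = 0.38 * 3.3^2 / 2 = 2.0691.
Penalty = 1.68 * (2.0460 + 2.0691) = 1.68 * 4.1151 = 6.9134.

6.9134


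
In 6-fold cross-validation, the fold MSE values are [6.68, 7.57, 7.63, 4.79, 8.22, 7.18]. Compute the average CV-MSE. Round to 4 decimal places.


Add all fold MSEs: 42.0700.
Divide by k = 6: 42.0700/6 = 7.0117.

7.0117


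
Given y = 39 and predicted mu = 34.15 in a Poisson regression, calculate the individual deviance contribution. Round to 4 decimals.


y/mu = 39/34.15 = 1.142020 (approx.), and ln(39/34.15) = 0.132799.
y * ln(y/mu) = 39 * 0.132799 = 5.179161.
y - mu = 4.85.
D = 2 * (5.179161 - 4.85) = 0.658322, which rounds to 0.6583.

0.6583


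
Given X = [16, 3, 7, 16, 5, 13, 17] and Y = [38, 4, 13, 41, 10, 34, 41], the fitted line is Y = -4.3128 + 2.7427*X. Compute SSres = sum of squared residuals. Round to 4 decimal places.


For each point, residual = actual - predicted.
Residuals: [-1.5704, 0.0847, -1.8861, 1.4296, 0.5993, 2.6577, -1.3131].
Sum of squared residuals = 17.2212.

17.2212


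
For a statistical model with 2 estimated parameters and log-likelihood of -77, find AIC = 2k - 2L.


AIC = 2*2 - 2*(-77).
= 4 + 154 = 158.

158


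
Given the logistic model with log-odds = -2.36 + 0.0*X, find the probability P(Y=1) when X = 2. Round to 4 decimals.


z = -2.36 + 0.0 * 2 = -2.3600.
Sigmoid: P = 1 / (1 + exp(2.3600)) = 0.0863.

0.0863


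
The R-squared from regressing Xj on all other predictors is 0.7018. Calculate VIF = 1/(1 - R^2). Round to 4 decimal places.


Denominator: 1 - 0.7018 = 0.2982.
VIF = 1 / 0.2982 = 3.3535.

3.3535


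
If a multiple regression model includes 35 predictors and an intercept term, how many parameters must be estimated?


Total coefficients = number of predictors + 1 (for the intercept).
= 35 + 1 = 36.

36


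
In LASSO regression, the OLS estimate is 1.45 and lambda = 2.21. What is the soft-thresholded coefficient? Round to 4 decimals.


Check: |1.45| = 1.45 vs lambda = 2.21.
Since |beta| <= lambda, the coefficient is set to 0.
Soft-thresholded coefficient = 0.0000.

0.0000


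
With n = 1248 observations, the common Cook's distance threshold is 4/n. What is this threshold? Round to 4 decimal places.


Cook's distance cutoff = 4/n = 4/1248.
= 0.0032.

0.0032


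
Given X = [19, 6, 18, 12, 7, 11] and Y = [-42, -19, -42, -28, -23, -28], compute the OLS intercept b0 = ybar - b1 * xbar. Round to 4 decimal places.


Compute b1 = -1.7616 from the OLS formula.
With xbar = 12.1667 and ybar = -30.3333, the intercept is:
b0 = -30.3333 - -1.7616 * 12.1667 = -8.9001.

-8.9001


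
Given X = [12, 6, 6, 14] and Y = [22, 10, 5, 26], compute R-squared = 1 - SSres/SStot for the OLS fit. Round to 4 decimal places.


The fitted line is Y = -6.5098 + 2.3431*X.
SSres = 12.7451, SStot = 292.7500.
R^2 = 1 - SSres/SStot = 0.9565.

0.9565


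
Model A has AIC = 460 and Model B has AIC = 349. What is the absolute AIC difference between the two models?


Absolute difference = |460 - 349| = 111.
The model with lower AIC (B) is preferred.

111


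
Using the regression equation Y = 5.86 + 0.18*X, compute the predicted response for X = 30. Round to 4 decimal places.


Substitute X = 30 into the equation:
Y = 5.86 + 0.18 * 30 = 5.86 + 5.4000 = 11.2600.

11.2600


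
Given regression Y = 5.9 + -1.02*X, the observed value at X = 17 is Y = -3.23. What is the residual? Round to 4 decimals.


Predicted = 5.9 + -1.02 * 17 = -11.4400.
Residual = -3.23 - -11.4400 = 8.2100.

8.2100


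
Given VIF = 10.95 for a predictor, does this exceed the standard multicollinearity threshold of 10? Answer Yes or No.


The threshold is 10.
VIF = 10.95 is >= 10.
Multicollinearity indication: Yes.

Yes


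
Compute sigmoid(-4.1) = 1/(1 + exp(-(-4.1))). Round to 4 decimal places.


Compute exp(4.1000) = 60.3403.
Sigmoid = 1 / (1 + 60.3403) = 1 / 61.3403 = 0.0163.

0.0163


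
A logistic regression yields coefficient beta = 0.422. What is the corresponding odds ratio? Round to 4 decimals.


exp(0.422) = 1.5250.
So the odds ratio is 1.5250.

1.5250


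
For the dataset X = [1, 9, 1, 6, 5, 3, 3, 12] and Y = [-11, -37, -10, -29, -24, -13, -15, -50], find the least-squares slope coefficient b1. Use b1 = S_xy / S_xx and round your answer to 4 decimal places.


First compute the means: xbar = 5.0000, ybar = -23.6250.
Then S_xx = sum((xi - xbar)^2) = 106.0000.
S_xy = sum((xi - xbar)(yi - ybar)) = -387.0000.
b1 = S_xy / S_xx = -387.0000 / 106.0000 = -3.6509.

-3.6509


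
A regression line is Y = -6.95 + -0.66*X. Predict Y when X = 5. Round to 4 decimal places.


Substitute X = 5 into the equation:
Y = -6.95 + -0.66 * 5 = -6.95 + -3.3000 = -10.2500.

-10.2500


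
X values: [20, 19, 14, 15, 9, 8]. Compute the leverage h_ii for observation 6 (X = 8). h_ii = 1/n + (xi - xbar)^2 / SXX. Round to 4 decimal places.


Mean of X: xbar = 14.1667.
SXX = 122.8333.
For X = 8: h = 1/6 + (8 - 14.1667)^2/122.8333 = 0.4763.

0.4763


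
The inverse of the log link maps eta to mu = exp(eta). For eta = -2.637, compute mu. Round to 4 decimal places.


Apply the inverse link:
mu = e^-2.637 = 0.0716.

0.0716


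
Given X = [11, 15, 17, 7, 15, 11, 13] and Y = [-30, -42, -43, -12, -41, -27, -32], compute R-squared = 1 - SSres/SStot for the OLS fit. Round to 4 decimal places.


The fitted line is Y = 8.4619 + -3.2161*X.
SSres = 32.2797, SStot = 729.7143.
R^2 = 1 - SSres/SStot = 0.9558.

0.9558


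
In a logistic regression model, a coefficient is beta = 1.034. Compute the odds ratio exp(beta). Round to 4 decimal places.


exp(1.034) = 2.8123.
So the odds ratio is 2.8123.

2.8123


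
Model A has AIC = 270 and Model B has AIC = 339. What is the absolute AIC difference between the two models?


|AIC_A - AIC_B| = |270 - 339| = 69.
Model A is preferred (lower AIC).

69


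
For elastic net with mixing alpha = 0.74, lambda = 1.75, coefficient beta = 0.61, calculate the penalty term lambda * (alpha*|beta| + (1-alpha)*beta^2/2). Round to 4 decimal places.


L1 component = 0.74 * |0.61| = 0.4514.
L2 component = 0.26 * 0.61^2 / 2 = 0.0484.
Penalty = 1.75 * (0.4514 + 0.0484) = 1.75 * 0.4998 = 0.8746.

0.8746


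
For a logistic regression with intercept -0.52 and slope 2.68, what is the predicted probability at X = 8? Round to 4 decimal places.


Compute z = -0.52 + (2.68)(8) = 20.9200.
exp(-z) = 0.0000.
P = 1/(1 + 0.0000) = 1.0000.

1.0000


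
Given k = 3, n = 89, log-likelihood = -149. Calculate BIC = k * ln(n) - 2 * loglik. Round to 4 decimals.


k * ln(n) = 3 * ln(89) = 3 * 4.488636 = 13.465908.
-2 * loglik = -2 * (-149) = 298.
BIC = 13.465908 + 298 = 311.465908, which rounds to 311.4659.

311.4659


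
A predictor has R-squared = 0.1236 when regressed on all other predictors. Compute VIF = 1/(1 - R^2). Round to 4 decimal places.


Denominator: 1 - 0.1236 = 0.8764.
VIF = 1 / 0.8764 = 1.1410.

1.1410


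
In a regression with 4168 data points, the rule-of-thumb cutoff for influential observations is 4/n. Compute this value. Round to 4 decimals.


The threshold is 4/n.
4/4168 = 0.0010.

0.0010


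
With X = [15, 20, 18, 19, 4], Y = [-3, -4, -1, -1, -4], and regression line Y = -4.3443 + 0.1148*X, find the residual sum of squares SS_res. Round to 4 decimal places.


Predicted values from Y = -4.3443 + 0.1148*X.
Residuals: [-0.3777, -1.9517, 1.2779, 1.1631, -0.1149].
SSres = 6.9508.

6.9508


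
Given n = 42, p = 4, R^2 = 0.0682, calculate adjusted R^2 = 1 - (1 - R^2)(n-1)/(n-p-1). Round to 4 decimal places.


Using the formula:
(1 - 0.0682) = 0.9318.
Multiply by 41/37: 0.9318 * 41 = 38.2038, then 38.2038 / 37 = 1.0325.
Adj R^2 = 1 - 1.0325 = -0.0325.

-0.0325


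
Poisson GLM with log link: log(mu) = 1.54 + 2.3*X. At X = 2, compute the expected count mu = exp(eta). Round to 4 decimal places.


Linear predictor: eta = 1.54 + (2.3)(2) = 6.1400.
Expected count: mu = exp(6.1400) = 464.0536.

464.0536


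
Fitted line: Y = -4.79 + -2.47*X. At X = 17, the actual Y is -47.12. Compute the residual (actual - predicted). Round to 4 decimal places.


Fitted value at X = 17 is yhat = -4.79 + -2.47*17 = -46.7800.
Residual = -47.12 - -46.7800 = -0.3400.

-0.3400


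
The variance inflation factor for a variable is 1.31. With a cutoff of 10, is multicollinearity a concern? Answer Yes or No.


Check: VIF = 1.31 vs threshold = 10.
Since 1.31 < 10, the answer is No.

No


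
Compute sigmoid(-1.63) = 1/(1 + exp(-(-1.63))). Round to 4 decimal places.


exp(1.6300) = 5.1039.
1 + exp(-z) = 6.1039.
sigmoid = 1/6.1039 = 0.1638.

0.1638


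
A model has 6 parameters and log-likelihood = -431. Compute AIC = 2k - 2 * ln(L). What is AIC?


AIC = 2*6 - 2*(-431).
= 12 + 862 = 874.

874


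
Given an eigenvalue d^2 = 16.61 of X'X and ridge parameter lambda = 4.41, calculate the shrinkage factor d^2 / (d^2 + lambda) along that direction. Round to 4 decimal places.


Compute the denominator: 16.61 + 4.41 = 21.0200.
Shrinkage factor = 16.61 / 21.0200 = 0.7902.

0.7902


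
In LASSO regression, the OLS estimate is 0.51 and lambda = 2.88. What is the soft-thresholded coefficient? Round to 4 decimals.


Absolute value: |0.51| = 0.51.
Compare to lambda = 2.88.
Since |beta| <= lambda, the coefficient is set to 0.

0.0000


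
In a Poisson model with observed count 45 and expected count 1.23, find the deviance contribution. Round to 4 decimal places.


Compute y*ln(y/mu) = 45*ln(45/1.23) = 45*3.599648 = 161.984160.
y - mu = 43.77.
D = 2*(161.984160 - (43.77)) = 236.428320, which rounds to 236.4283.

236.4283


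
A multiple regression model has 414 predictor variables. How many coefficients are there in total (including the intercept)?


Total coefficients = number of predictors + 1 (for the intercept).
= 414 + 1 = 415.

415


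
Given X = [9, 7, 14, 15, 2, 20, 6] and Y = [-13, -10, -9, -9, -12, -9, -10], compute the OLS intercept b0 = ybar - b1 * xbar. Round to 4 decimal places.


The slope is b1 = 0.1692.
Sample means are xbar = 10.4286 and ybar = -10.2857.
Intercept: b0 = -10.2857 - (0.1692)(10.4286) = -12.0498.

-12.0498


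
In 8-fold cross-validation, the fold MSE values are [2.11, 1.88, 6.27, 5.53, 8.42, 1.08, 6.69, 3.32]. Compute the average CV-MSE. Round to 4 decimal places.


Total MSE across folds = 35.3000.
CV-MSE = 35.3000/8 = 4.4125.

4.4125


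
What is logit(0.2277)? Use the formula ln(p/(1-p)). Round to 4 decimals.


The odds are p/(1-p) = 0.2277 / 0.7723 = 0.2948.
logit(p) = ln(0.2948) = -1.2213.

-1.2213


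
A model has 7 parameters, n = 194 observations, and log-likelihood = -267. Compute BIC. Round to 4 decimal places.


Compute k*ln(n) = 7*ln(194) = 7*5.267858 = 36.875006.
Then -2*loglik = 534.
BIC = 36.875006 + 534 = 570.875006, which rounds to 570.8750.

570.8750


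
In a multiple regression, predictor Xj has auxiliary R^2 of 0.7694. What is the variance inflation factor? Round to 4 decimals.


VIF = 1 / (1 - 0.7694).
= 1 / 0.2306 = 4.3365.

4.3365


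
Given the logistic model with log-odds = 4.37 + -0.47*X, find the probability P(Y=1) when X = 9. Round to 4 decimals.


Compute z = 4.37 + (-0.47)(9) = 0.1400.
exp(-z) = 0.8694.
P = 1/(1 + 0.8694) = 0.5349.

0.5349


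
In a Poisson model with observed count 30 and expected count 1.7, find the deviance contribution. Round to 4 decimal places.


Compute y*ln(y/mu) = 30*ln(30/1.7) = 30*2.870569 = 86.117070.
y - mu = 28.3.
D = 2*(86.117070 - (28.3)) = 115.634140, which rounds to 115.6341.

115.6341


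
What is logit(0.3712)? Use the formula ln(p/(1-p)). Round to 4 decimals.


Compute the odds: 0.3712/0.6288 = 0.5903.
Take the natural log: ln(0.5903) = -0.5271.

-0.5271


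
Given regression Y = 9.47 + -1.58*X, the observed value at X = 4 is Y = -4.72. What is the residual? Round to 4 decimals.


Predicted = 9.47 + -1.58 * 4 = 3.1500.
Residual = -4.72 - 3.1500 = -7.8700.

-7.8700


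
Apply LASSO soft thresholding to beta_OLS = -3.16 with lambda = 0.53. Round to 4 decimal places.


|beta_OLS| = 3.16.
lambda = 0.53.
Since |beta| > lambda, coefficient = sign(beta)*(|beta| - lambda) = -2.6300.
Result = -2.6300.

-2.6300


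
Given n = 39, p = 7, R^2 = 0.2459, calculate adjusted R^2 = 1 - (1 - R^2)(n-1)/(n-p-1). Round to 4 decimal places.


Adjusted R^2 = 1 - (1 - R^2) * (n-1)/(n-p-1).
(1 - R^2) = 0.7541.
(n-1)/(n-p-1) = 38/31.
(1 - R^2) * (n-1) = 0.7541 * 38 = 28.6558.
Divide by (n-p-1): 28.6558 / 31 = 0.9244.
Adj R^2 = 1 - 0.9244 = 0.0756.

0.0756


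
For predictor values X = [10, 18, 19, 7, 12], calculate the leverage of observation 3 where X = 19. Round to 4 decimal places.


Compute xbar = 13.2000 with n = 5 observations.
SXX = 106.8000.
Leverage = 1/5 + (19 - 13.2000)^2/106.8000 = 0.5150.

0.5150


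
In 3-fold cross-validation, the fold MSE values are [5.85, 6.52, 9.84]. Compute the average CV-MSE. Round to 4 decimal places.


Sum of fold MSEs = 22.2100.
Average = 22.2100 / 3 = 7.4033.

7.4033


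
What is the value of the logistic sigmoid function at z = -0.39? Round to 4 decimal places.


exp(0.3900) = 1.4770.
1 + exp(-z) = 2.4770.
sigmoid = 1/2.4770 = 0.4037.

0.4037


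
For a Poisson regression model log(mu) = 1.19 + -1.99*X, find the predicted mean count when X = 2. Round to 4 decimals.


eta = 1.19 + -1.99 * 2 = -2.7900.
mu = exp(-2.7900) = 0.0614.

0.0614


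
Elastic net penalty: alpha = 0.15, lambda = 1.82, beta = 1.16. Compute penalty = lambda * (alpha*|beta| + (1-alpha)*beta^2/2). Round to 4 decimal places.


L1 component = 0.15 * |1.16| = 0.1740.
L2 component = 0.85 * 1.16^2 / 2 = 0.5719.
Penalty = 1.82 * (0.1740 + 0.5719) = 1.82 * 0.7459 = 1.3575.

1.3575


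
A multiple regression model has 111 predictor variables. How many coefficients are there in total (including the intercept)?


Including the intercept, the model has 111 predictor coefficients + 1 intercept.
Total = 112.

112


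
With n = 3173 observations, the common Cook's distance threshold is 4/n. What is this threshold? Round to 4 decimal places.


Using the rule of thumb:
Threshold = 4 / 3173 = 0.0013.

0.0013


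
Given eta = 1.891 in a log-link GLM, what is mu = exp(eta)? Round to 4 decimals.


mu = exp(eta) = exp(1.891).
= 6.6260.

6.6260


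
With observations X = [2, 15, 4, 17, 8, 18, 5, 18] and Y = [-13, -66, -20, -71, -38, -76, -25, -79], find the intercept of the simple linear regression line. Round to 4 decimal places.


The slope is b1 = -4.0092.
Sample means are xbar = 10.8750 and ybar = -48.5000.
Intercept: b0 = -48.5000 - (-4.0092)(10.8750) = -4.8996.

-4.8996


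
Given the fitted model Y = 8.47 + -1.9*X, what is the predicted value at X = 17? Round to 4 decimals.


Substitute X = 17 into the equation:
Y = 8.47 + -1.9 * 17 = 8.47 + -32.3000 = -23.8300.

-23.8300


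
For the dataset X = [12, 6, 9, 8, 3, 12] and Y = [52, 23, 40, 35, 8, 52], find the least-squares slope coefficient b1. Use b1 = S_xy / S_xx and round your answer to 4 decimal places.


First compute the means: xbar = 8.3333, ybar = 35.0000.
Then S_xx = sum((xi - xbar)^2) = 61.3333.
S_xy = sum((xi - xbar)(yi - ybar)) = 300.0000.
b1 = S_xy / S_xx = 300.0000 / 61.3333 = 4.8913.

4.8913


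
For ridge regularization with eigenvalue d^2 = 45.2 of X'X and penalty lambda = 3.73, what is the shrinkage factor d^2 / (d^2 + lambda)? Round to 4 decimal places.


Denominator = d^2 + lambda = 45.2 + 3.73 = 48.9300.
Shrinkage = 45.2 / 48.9300 = 0.9238.

0.9238


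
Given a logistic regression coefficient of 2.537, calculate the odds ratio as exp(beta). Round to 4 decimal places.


Odds ratio = exp(beta) = exp(2.537).
= 12.6417.

12.6417


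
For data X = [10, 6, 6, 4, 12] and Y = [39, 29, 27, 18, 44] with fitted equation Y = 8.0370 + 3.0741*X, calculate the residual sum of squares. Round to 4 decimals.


Predicted values from Y = 8.0370 + 3.0741*X.
Residuals: [0.2220, 2.5184, 0.5184, -2.3334, -0.9262].
SSres = 12.9630.

12.9630


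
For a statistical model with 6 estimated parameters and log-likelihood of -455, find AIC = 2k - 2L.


Compute:
2k = 2*6 = 12.
-2*loglik = -2*(-455) = 910.
AIC = 12 + 910 = 922.

922


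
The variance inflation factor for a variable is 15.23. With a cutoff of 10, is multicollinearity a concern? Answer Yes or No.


Check: VIF = 15.23 vs threshold = 10.
Since 15.23 >= 10, the answer is Yes.

Yes


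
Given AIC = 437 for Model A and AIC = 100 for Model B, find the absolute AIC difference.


|AIC_A - AIC_B| = |437 - 100| = 337.
Model B is preferred (lower AIC).

337


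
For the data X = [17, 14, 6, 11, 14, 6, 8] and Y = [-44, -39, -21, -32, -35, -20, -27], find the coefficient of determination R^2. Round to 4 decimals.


After computing the OLS fit (b0=-8.9063, b1=-2.0481):
SSres = 13.4532, SStot = 486.8571.
R^2 = 1 - 13.4532/486.8571 = 0.9724.

0.9724


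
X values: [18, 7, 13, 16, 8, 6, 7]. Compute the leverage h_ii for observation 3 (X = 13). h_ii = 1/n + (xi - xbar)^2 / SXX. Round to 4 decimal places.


Mean of X: xbar = 10.7143.
SXX = 143.4286.
For X = 13: h = 1/7 + (13 - 10.7143)^2/143.4286 = 0.1793.

0.1793


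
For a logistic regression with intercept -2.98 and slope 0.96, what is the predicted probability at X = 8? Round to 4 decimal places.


Compute z = -2.98 + (0.96)(8) = 4.7000.
exp(-z) = 0.0091.
P = 1/(1 + 0.0091) = 0.9910.

0.9910


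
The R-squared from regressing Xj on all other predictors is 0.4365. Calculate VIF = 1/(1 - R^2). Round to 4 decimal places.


VIF = 1 / (1 - 0.4365).
= 1 / 0.5635 = 1.7746.

1.7746


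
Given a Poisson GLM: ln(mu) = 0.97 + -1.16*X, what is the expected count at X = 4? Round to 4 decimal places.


Linear predictor: eta = 0.97 + (-1.16)(4) = -3.6700.
Expected count: mu = exp(-3.6700) = 0.0255.

0.0255


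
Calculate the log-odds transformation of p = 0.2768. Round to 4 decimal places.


Compute the odds: 0.2768/0.7232 = 0.3827.
Take the natural log: ln(0.3827) = -0.9604.

-0.9604


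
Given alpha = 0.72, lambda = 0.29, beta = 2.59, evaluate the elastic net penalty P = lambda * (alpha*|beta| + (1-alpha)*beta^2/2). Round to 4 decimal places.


Compute:
L1 = 0.72 * 2.59 = 1.8648.
L2 = 0.28 * 2.59^2 / 2 = 0.9391.
Penalty = 0.29 * (1.8648 + 0.9391) = 0.8131.

0.8131


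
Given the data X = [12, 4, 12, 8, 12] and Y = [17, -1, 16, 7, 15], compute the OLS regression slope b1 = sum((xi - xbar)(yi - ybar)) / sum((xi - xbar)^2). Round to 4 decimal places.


First compute the means: xbar = 9.6000, ybar = 10.8000.
Then S_xx = sum((xi - xbar)^2) = 51.2000.
S_xy = sum((xi - xbar)(yi - ybar)) = 109.6000.
b1 = S_xy / S_xx = 109.6000 / 51.2000 = 2.1406.

2.1406


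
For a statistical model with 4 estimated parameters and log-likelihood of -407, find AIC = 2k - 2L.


Compute:
2k = 2*4 = 8.
-2*loglik = -2*(-407) = 814.
AIC = 8 + 814 = 822.

822


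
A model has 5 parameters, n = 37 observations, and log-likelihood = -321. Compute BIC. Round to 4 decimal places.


ln(37) = 3.610918.
k * ln(n) = 5 * 3.610918 = 18.054590.
-2L = 642.
BIC = 18.054590 + 642 = 660.054590, which rounds to 660.0546.

660.0546


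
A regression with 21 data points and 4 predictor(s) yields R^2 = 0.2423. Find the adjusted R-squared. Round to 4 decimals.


Plug in: Adj R^2 = 1 - (1 - 0.2423) * 20/16.
= 1 - 0.7577 * 20/16
= 1 - 15.1540 / 16
= 1 - 0.9471 = 0.0529.

0.0529


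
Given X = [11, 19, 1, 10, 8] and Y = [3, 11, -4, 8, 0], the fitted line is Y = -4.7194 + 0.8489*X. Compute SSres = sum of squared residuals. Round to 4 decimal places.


Predicted values from Y = -4.7194 + 0.8489*X.
Residuals: [-1.6185, -0.4097, -0.1295, 4.2304, -2.0718].
SSres = 24.9928.

24.9928


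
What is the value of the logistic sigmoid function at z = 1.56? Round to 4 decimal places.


First, exp(-1.5600) = 0.2101.
Then sigma(z) = 1/(1 + 0.2101) = 0.8264.

0.8264


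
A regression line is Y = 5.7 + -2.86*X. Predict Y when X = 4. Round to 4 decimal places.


Predicted value:
Y = 5.7 + (-2.86)(4) = 5.7 + -11.4400 = -5.7400.

-5.7400


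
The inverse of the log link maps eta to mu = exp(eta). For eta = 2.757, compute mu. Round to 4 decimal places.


mu = exp(eta) = exp(2.757).
= 15.7525.

15.7525


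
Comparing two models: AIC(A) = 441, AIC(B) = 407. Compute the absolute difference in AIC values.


Compute |441 - 407| = 34.
Model B has the smaller AIC.

34


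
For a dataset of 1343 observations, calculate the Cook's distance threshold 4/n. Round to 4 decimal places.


The threshold is 4/n.
4/1343 = 0.0030.

0.0030


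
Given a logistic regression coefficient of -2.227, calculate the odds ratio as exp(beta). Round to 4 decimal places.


The odds ratio is computed as:
OR = e^(-2.227) = 0.1079.

0.1079


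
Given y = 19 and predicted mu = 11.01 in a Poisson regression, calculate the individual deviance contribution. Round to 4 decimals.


Compute y*ln(y/mu) = 19*ln(19/11.01) = 19*0.545635 = 10.367065.
y - mu = 7.99.
D = 2*(10.367065 - (7.99)) = 4.754130, which rounds to 4.7541.

4.7541


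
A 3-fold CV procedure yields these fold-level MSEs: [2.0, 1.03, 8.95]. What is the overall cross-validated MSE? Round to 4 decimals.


Sum of fold MSEs = 11.9800.
Average = 11.9800 / 3 = 3.9933.

3.9933


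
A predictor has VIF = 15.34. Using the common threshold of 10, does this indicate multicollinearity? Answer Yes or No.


Check: VIF = 15.34 vs threshold = 10.
Since 15.34 >= 10, the answer is Yes.

Yes


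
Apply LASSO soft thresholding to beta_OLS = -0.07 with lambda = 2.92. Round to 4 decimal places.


Absolute value: |-0.07| = 0.07.
Compare to lambda = 2.92.
Since |beta| <= lambda, the coefficient is set to 0.

0.0000


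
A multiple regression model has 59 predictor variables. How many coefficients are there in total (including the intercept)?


Total coefficients = number of predictors + 1 (for the intercept).
= 59 + 1 = 60.

60


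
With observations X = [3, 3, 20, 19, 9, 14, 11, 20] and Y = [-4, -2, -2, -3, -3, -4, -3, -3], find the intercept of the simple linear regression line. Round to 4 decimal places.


The slope is b1 = 0.0171.
Sample means are xbar = 12.3750 and ybar = -3.0000.
Intercept: b0 = -3.0000 - (0.0171)(12.3750) = -3.2110.

-3.2110


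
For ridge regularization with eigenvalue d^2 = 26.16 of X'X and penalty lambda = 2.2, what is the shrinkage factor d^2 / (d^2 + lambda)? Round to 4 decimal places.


Denominator = d^2 + lambda = 26.16 + 2.2 = 28.3600.
Shrinkage = 26.16 / 28.3600 = 0.9224.

0.9224


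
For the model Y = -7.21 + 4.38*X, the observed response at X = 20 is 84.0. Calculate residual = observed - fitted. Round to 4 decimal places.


Predicted = -7.21 + 4.38 * 20 = 80.3900.
Residual = 84.0 - 80.3900 = 3.6100.

3.6100


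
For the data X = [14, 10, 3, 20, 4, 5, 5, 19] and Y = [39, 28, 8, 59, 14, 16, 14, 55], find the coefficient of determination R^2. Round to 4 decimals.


After computing the OLS fit (b0=0.4804, b1=2.8645):
SSres = 12.7756, SStot = 2736.8750.
R^2 = 1 - 12.7756/2736.8750 = 0.9953.

0.9953


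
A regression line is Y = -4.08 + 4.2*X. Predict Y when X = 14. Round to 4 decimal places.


Substitute X = 14 into the equation:
Y = -4.08 + 4.2 * 14 = -4.08 + 58.8000 = 54.7200.

54.7200


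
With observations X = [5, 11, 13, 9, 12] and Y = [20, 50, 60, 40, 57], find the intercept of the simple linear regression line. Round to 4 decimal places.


Compute b1 = 5.1000 from the OLS formula.
With xbar = 10.0000 and ybar = 45.4000, the intercept is:
b0 = 45.4000 - 5.1000 * 10.0000 = -5.6000.

-5.6000


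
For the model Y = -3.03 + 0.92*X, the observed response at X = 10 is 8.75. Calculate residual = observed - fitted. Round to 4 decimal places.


Predicted = -3.03 + 0.92 * 10 = 6.1700.
Residual = 8.75 - 6.1700 = 2.5800.

2.5800


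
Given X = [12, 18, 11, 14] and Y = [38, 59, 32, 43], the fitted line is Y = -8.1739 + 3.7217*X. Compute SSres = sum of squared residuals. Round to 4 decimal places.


For each point, residual = actual - predicted.
Residuals: [1.5135, 0.1833, -0.7648, -0.9299].
Sum of squared residuals = 3.7739.

3.7739


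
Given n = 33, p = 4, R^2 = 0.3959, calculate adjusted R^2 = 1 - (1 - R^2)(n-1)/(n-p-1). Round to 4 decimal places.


Adjusted R^2 = 1 - (1 - R^2) * (n-1)/(n-p-1).
(1 - R^2) = 0.6041.
(n-1)/(n-p-1) = 32/28.
(1 - R^2) * (n-1) = 0.6041 * 32 = 19.3312.
Divide by (n-p-1): 19.3312 / 28 = 0.6904.
Adj R^2 = 1 - 0.6904 = 0.3096.

0.3096


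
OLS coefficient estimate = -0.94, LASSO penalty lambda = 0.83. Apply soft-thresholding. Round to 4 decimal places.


|beta_OLS| = 0.94.
lambda = 0.83.
Since |beta| > lambda, coefficient = sign(beta)*(|beta| - lambda) = -0.1100.
Result = -0.1100.

-0.1100


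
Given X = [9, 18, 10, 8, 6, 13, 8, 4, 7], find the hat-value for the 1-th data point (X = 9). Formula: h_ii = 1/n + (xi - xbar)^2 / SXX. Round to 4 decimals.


Mean of X: xbar = 9.2222.
SXX = 137.5556.
For X = 9: h = 1/9 + (9 - 9.2222)^2/137.5556 = 0.1115.

0.1115


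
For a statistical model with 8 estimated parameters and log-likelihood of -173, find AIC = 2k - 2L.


AIC = 2*8 - 2*(-173).
= 16 + 346 = 362.

362


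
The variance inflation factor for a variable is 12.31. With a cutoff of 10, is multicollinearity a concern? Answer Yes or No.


Check: VIF = 12.31 vs threshold = 10.
Since 12.31 >= 10, the answer is Yes.

Yes


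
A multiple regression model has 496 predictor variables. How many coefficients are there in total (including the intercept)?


Including the intercept, the model has 496 predictor coefficients + 1 intercept.
Total = 497.

497


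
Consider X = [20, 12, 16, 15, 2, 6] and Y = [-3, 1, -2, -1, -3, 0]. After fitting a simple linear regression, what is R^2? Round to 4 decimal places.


The fitted line is Y = -1.0000 + -0.0282*X.
SSres = 13.1549, SStot = 13.3333.
R^2 = 1 - SSres/SStot = 0.0134.

0.0134


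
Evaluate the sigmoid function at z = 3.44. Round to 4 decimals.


First, exp(-3.4400) = 0.0321.
Then sigma(z) = 1/(1 + 0.0321) = 0.9689.

0.9689


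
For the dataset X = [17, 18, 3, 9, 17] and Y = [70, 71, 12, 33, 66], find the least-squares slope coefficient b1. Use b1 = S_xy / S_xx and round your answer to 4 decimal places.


First compute the means: xbar = 12.8000, ybar = 50.4000.
Then S_xx = sum((xi - xbar)^2) = 172.8000.
S_xy = sum((xi - xbar)(yi - ybar)) = 697.4000.
b1 = S_xy / S_xx = 697.4000 / 172.8000 = 4.0359.

4.0359


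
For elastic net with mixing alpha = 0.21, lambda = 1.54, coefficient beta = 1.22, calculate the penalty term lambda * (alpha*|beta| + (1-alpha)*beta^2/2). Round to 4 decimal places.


Compute:
L1 = 0.21 * 1.22 = 0.2562.
L2 = 0.79 * 1.22^2 / 2 = 0.5879.
Penalty = 1.54 * (0.2562 + 0.5879) = 1.2999.

1.2999


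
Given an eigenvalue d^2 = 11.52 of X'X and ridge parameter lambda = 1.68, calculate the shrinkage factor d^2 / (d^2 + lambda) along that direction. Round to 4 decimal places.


Denominator = d^2 + lambda = 11.52 + 1.68 = 13.2000.
Shrinkage = 11.52 / 13.2000 = 0.8727.

0.8727


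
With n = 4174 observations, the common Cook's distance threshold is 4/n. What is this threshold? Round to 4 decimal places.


Using the rule of thumb:
Threshold = 4 / 4174 = 0.0010.

0.0010


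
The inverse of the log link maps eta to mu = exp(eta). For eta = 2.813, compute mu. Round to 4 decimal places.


mu = exp(eta) = exp(2.813).
= 16.6598.

16.6598


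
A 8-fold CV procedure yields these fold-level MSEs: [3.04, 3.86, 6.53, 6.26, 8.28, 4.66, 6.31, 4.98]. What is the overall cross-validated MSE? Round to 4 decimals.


Add all fold MSEs: 43.9200.
Divide by k = 8: 43.9200/8 = 5.4900.

5.4900


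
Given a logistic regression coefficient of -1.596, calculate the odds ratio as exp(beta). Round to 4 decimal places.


Odds ratio = exp(beta) = exp(-1.596).
= 0.2027.

0.2027


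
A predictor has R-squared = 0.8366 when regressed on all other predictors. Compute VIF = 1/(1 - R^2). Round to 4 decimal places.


Denominator: 1 - 0.8366 = 0.1634.
VIF = 1 / 0.1634 = 6.1200.

6.1200


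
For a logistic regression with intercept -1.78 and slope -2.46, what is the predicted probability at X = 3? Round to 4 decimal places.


z = -1.78 + -2.46 * 3 = -9.1600.
Sigmoid: P = 1 / (1 + exp(9.1600)) = 0.0001.

0.0001


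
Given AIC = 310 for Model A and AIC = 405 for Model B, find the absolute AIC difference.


|AIC_A - AIC_B| = |310 - 405| = 95.
Model A is preferred (lower AIC).

95


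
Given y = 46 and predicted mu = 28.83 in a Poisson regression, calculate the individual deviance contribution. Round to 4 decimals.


Compute y*ln(y/mu) = 46*ln(46/28.83) = 46*0.467225 = 21.492350.
y - mu = 17.17.
D = 2*(21.492350 - (17.17)) = 8.644700, which rounds to 8.6447.

8.6447


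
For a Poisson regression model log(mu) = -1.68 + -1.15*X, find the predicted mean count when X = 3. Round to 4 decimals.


Linear predictor: eta = -1.68 + (-1.15)(3) = -5.1300.
Expected count: mu = exp(-5.1300) = 0.0059.

0.0059


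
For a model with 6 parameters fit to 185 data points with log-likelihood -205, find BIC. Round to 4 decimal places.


ln(185) = 5.220356.
k * ln(n) = 6 * 5.220356 = 31.322136.
-2L = 410.
BIC = 31.322136 + 410 = 441.322136, which rounds to 441.3221.

441.3221


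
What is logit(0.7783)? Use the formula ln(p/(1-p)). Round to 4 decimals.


1 - p = 0.2217.
p/(1-p) = 3.5106.
logit = ln(3.5106) = 1.2558.

1.2558


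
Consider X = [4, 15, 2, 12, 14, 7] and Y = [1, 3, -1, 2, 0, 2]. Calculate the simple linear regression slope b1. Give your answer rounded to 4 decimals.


The sample means are xbar = 9.0000 and ybar = 1.1667.
Compute S_xx = 148.0000 and S_xy = 22.0000.
Slope b1 = S_xy / S_xx = 22.0000 / 148.0000 = 0.1486.

0.1486


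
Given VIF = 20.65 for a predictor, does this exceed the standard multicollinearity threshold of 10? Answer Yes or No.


Check: VIF = 20.65 vs threshold = 10.
Since 20.65 >= 10, the answer is Yes.

Yes


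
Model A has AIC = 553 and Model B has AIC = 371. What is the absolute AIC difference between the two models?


|AIC_A - AIC_B| = |553 - 371| = 182.
Model B is preferred (lower AIC).

182


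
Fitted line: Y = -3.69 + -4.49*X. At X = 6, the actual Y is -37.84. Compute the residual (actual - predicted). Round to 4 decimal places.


Fitted value at X = 6 is yhat = -3.69 + -4.49*6 = -30.6300.
Residual = -37.84 - -30.6300 = -7.2100.

-7.2100


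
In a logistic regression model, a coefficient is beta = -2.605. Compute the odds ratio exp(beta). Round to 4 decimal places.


exp(-2.605) = 0.0739.
So the odds ratio is 0.0739.

0.0739


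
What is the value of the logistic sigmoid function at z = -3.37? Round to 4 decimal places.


First, exp(3.3700) = 29.0785.
Then sigma(z) = 1/(1 + 29.0785) = 0.0332.

0.0332


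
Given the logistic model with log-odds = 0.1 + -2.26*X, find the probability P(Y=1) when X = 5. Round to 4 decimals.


z = 0.1 + -2.26 * 5 = -11.2000.
Sigmoid: P = 1 / (1 + exp(11.2000)) = 0.0000.

0.0000


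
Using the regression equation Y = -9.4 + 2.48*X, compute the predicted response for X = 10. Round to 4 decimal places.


Substitute X = 10 into the equation:
Y = -9.4 + 2.48 * 10 = -9.4 + 24.8000 = 15.4000.

15.4000


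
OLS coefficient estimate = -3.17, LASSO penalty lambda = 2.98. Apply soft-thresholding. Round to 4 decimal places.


|beta_OLS| = 3.17.
lambda = 2.98.
Since |beta| > lambda, coefficient = sign(beta)*(|beta| - lambda) = -0.1900.
Result = -0.1900.

-0.1900


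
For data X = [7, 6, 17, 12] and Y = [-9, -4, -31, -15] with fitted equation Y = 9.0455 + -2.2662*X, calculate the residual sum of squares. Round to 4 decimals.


Predicted values from Y = 9.0455 + -2.2662*X.
Residuals: [-2.1821, 0.5517, -1.5201, 3.1489].
SSres = 17.2922.

17.2922


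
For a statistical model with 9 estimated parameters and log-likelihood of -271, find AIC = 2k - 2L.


AIC = 2k - 2*loglik = 2(9) - 2(-271).
= 18 + 542 = 560.

560


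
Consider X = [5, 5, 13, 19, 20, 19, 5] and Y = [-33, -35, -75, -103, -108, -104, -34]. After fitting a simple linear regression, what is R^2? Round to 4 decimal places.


After computing the OLS fit (b0=-9.4017, b1=-4.9557):
SSres = 4.2493, SStot = 7603.4286.
R^2 = 1 - 4.2493/7603.4286 = 0.9994.

0.9994


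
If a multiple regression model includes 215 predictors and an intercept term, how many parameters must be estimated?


Including the intercept, the model has 215 predictor coefficients + 1 intercept.
Total = 216.

216


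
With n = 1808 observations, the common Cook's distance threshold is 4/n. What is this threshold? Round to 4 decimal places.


Using the rule of thumb:
Threshold = 4 / 1808 = 0.0022.

0.0022


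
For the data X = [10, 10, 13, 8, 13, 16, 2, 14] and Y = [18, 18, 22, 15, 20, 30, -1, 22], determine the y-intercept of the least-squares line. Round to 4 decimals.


First find the slope: b1 = 1.9775.
Means: xbar = 10.7500, ybar = 18.0000.
b0 = ybar - b1 * xbar = 18.0000 - 1.9775 * 10.7500 = -3.2584.

-3.2584


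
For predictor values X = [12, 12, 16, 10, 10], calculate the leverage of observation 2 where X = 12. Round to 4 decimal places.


n = 5, xbar = 12.0000.
SXX = sum((xi - xbar)^2) = 24.0000.
h = 1/5 + (12 - 12.0000)^2 / 24.0000 = 0.2000.

0.2000


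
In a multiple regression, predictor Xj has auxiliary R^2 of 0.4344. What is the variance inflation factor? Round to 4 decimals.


VIF = 1 / (1 - 0.4344).
= 1 / 0.5656 = 1.7680.

1.7680


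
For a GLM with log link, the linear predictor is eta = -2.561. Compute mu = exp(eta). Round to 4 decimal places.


The inverse log link gives:
mu = exp(-2.561) = 0.0772.

0.0772


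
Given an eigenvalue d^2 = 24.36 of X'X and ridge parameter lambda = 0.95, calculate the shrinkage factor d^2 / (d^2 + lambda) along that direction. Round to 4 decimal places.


Compute the denominator: 24.36 + 0.95 = 25.3100.
Shrinkage factor = 24.36 / 25.3100 = 0.9625.

0.9625


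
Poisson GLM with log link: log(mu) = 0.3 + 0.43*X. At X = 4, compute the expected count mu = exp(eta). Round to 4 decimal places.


Compute eta = 0.3 + 0.43 * 4 = 2.0200.
Apply inverse link: mu = e^2.0200 = 7.5383.

7.5383
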